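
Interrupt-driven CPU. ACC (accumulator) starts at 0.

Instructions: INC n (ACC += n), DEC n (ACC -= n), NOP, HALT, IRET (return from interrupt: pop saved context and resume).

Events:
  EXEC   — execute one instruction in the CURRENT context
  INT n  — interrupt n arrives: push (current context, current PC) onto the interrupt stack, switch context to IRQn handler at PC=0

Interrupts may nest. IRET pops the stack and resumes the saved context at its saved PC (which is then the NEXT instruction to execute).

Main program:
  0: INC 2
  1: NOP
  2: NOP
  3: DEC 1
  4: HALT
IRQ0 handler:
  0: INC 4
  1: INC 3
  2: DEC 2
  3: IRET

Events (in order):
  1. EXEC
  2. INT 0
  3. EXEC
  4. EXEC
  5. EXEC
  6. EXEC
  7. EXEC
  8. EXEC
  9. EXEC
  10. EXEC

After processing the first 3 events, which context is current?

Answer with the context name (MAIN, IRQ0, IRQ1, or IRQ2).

Answer: IRQ0

Derivation:
Event 1 (EXEC): [MAIN] PC=0: INC 2 -> ACC=2
Event 2 (INT 0): INT 0 arrives: push (MAIN, PC=1), enter IRQ0 at PC=0 (depth now 1)
Event 3 (EXEC): [IRQ0] PC=0: INC 4 -> ACC=6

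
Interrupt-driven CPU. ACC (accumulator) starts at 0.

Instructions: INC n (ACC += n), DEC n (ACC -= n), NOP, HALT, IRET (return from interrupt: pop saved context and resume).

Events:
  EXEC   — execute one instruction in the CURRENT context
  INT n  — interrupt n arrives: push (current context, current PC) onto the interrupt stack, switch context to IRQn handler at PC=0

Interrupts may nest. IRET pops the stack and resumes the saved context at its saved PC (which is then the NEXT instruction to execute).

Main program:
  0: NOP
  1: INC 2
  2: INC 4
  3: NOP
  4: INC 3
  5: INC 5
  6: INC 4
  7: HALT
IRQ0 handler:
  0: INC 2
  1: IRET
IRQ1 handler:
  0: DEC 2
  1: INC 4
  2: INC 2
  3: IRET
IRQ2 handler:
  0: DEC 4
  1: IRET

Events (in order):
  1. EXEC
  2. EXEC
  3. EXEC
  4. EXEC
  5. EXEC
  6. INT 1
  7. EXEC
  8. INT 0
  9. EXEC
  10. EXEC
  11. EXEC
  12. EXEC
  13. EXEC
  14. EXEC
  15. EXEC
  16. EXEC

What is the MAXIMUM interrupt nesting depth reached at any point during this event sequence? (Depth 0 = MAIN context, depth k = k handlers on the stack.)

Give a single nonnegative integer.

Answer: 2

Derivation:
Event 1 (EXEC): [MAIN] PC=0: NOP [depth=0]
Event 2 (EXEC): [MAIN] PC=1: INC 2 -> ACC=2 [depth=0]
Event 3 (EXEC): [MAIN] PC=2: INC 4 -> ACC=6 [depth=0]
Event 4 (EXEC): [MAIN] PC=3: NOP [depth=0]
Event 5 (EXEC): [MAIN] PC=4: INC 3 -> ACC=9 [depth=0]
Event 6 (INT 1): INT 1 arrives: push (MAIN, PC=5), enter IRQ1 at PC=0 (depth now 1) [depth=1]
Event 7 (EXEC): [IRQ1] PC=0: DEC 2 -> ACC=7 [depth=1]
Event 8 (INT 0): INT 0 arrives: push (IRQ1, PC=1), enter IRQ0 at PC=0 (depth now 2) [depth=2]
Event 9 (EXEC): [IRQ0] PC=0: INC 2 -> ACC=9 [depth=2]
Event 10 (EXEC): [IRQ0] PC=1: IRET -> resume IRQ1 at PC=1 (depth now 1) [depth=1]
Event 11 (EXEC): [IRQ1] PC=1: INC 4 -> ACC=13 [depth=1]
Event 12 (EXEC): [IRQ1] PC=2: INC 2 -> ACC=15 [depth=1]
Event 13 (EXEC): [IRQ1] PC=3: IRET -> resume MAIN at PC=5 (depth now 0) [depth=0]
Event 14 (EXEC): [MAIN] PC=5: INC 5 -> ACC=20 [depth=0]
Event 15 (EXEC): [MAIN] PC=6: INC 4 -> ACC=24 [depth=0]
Event 16 (EXEC): [MAIN] PC=7: HALT [depth=0]
Max depth observed: 2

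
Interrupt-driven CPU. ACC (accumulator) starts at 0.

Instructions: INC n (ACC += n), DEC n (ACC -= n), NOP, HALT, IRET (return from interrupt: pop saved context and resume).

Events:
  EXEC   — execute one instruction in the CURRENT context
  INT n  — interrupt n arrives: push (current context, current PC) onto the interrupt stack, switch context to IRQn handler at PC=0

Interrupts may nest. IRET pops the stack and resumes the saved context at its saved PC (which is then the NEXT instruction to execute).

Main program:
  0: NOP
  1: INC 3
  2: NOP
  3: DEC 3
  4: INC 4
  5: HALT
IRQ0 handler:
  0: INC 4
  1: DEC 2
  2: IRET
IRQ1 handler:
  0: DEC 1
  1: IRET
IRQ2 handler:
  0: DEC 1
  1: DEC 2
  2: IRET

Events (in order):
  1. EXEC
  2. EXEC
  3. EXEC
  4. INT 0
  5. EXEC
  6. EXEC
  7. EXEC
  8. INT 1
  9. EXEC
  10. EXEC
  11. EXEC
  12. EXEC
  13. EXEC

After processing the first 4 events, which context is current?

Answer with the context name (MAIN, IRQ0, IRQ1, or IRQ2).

Answer: IRQ0

Derivation:
Event 1 (EXEC): [MAIN] PC=0: NOP
Event 2 (EXEC): [MAIN] PC=1: INC 3 -> ACC=3
Event 3 (EXEC): [MAIN] PC=2: NOP
Event 4 (INT 0): INT 0 arrives: push (MAIN, PC=3), enter IRQ0 at PC=0 (depth now 1)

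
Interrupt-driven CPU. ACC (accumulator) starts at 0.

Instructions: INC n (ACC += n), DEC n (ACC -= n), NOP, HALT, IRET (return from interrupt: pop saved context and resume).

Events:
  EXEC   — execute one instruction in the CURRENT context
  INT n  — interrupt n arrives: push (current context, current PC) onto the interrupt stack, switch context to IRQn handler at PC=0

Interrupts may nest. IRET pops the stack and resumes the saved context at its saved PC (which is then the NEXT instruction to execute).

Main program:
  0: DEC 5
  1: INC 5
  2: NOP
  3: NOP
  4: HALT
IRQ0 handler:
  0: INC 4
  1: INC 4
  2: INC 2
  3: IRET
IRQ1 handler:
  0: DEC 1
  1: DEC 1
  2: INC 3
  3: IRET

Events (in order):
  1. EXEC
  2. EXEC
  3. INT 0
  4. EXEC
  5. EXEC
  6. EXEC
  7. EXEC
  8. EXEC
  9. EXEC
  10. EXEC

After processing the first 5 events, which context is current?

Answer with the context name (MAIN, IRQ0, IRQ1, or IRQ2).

Answer: IRQ0

Derivation:
Event 1 (EXEC): [MAIN] PC=0: DEC 5 -> ACC=-5
Event 2 (EXEC): [MAIN] PC=1: INC 5 -> ACC=0
Event 3 (INT 0): INT 0 arrives: push (MAIN, PC=2), enter IRQ0 at PC=0 (depth now 1)
Event 4 (EXEC): [IRQ0] PC=0: INC 4 -> ACC=4
Event 5 (EXEC): [IRQ0] PC=1: INC 4 -> ACC=8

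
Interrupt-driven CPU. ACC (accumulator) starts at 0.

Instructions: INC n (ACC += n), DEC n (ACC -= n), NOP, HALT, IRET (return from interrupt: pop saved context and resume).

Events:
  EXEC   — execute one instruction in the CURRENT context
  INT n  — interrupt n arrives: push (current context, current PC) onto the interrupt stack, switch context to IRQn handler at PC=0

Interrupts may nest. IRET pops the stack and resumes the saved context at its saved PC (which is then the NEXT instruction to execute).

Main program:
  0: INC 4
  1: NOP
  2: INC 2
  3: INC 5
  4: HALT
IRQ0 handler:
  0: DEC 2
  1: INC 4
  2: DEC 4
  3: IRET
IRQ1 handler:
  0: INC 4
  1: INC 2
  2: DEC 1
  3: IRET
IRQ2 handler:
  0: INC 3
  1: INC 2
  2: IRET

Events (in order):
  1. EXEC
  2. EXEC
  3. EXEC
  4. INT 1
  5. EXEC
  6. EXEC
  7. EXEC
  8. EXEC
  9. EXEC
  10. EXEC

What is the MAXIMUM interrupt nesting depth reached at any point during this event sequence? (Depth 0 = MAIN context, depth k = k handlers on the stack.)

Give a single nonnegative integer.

Event 1 (EXEC): [MAIN] PC=0: INC 4 -> ACC=4 [depth=0]
Event 2 (EXEC): [MAIN] PC=1: NOP [depth=0]
Event 3 (EXEC): [MAIN] PC=2: INC 2 -> ACC=6 [depth=0]
Event 4 (INT 1): INT 1 arrives: push (MAIN, PC=3), enter IRQ1 at PC=0 (depth now 1) [depth=1]
Event 5 (EXEC): [IRQ1] PC=0: INC 4 -> ACC=10 [depth=1]
Event 6 (EXEC): [IRQ1] PC=1: INC 2 -> ACC=12 [depth=1]
Event 7 (EXEC): [IRQ1] PC=2: DEC 1 -> ACC=11 [depth=1]
Event 8 (EXEC): [IRQ1] PC=3: IRET -> resume MAIN at PC=3 (depth now 0) [depth=0]
Event 9 (EXEC): [MAIN] PC=3: INC 5 -> ACC=16 [depth=0]
Event 10 (EXEC): [MAIN] PC=4: HALT [depth=0]
Max depth observed: 1

Answer: 1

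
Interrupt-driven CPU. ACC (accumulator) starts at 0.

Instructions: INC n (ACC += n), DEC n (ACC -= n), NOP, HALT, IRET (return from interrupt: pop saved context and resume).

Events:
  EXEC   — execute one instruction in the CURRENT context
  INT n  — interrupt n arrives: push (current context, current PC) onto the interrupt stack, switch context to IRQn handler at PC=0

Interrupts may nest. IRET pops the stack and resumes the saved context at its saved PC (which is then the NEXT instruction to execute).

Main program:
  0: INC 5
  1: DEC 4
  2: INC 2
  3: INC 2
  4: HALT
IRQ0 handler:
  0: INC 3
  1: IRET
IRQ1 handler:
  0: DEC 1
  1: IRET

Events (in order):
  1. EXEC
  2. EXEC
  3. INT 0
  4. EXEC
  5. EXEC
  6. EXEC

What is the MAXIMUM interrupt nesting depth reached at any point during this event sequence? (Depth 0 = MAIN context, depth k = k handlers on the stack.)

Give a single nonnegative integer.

Answer: 1

Derivation:
Event 1 (EXEC): [MAIN] PC=0: INC 5 -> ACC=5 [depth=0]
Event 2 (EXEC): [MAIN] PC=1: DEC 4 -> ACC=1 [depth=0]
Event 3 (INT 0): INT 0 arrives: push (MAIN, PC=2), enter IRQ0 at PC=0 (depth now 1) [depth=1]
Event 4 (EXEC): [IRQ0] PC=0: INC 3 -> ACC=4 [depth=1]
Event 5 (EXEC): [IRQ0] PC=1: IRET -> resume MAIN at PC=2 (depth now 0) [depth=0]
Event 6 (EXEC): [MAIN] PC=2: INC 2 -> ACC=6 [depth=0]
Max depth observed: 1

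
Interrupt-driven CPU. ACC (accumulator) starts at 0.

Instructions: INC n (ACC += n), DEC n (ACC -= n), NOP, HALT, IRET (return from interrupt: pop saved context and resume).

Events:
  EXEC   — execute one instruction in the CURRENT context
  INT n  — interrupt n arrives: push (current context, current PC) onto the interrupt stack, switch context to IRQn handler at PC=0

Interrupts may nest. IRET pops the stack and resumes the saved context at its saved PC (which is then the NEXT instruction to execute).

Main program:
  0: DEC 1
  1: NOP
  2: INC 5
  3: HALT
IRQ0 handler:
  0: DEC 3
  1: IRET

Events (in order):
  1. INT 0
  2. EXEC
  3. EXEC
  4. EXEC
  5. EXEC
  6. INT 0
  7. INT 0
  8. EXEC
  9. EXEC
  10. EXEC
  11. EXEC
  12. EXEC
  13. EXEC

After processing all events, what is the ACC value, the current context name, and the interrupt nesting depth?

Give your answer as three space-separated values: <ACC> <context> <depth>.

Event 1 (INT 0): INT 0 arrives: push (MAIN, PC=0), enter IRQ0 at PC=0 (depth now 1)
Event 2 (EXEC): [IRQ0] PC=0: DEC 3 -> ACC=-3
Event 3 (EXEC): [IRQ0] PC=1: IRET -> resume MAIN at PC=0 (depth now 0)
Event 4 (EXEC): [MAIN] PC=0: DEC 1 -> ACC=-4
Event 5 (EXEC): [MAIN] PC=1: NOP
Event 6 (INT 0): INT 0 arrives: push (MAIN, PC=2), enter IRQ0 at PC=0 (depth now 1)
Event 7 (INT 0): INT 0 arrives: push (IRQ0, PC=0), enter IRQ0 at PC=0 (depth now 2)
Event 8 (EXEC): [IRQ0] PC=0: DEC 3 -> ACC=-7
Event 9 (EXEC): [IRQ0] PC=1: IRET -> resume IRQ0 at PC=0 (depth now 1)
Event 10 (EXEC): [IRQ0] PC=0: DEC 3 -> ACC=-10
Event 11 (EXEC): [IRQ0] PC=1: IRET -> resume MAIN at PC=2 (depth now 0)
Event 12 (EXEC): [MAIN] PC=2: INC 5 -> ACC=-5
Event 13 (EXEC): [MAIN] PC=3: HALT

Answer: -5 MAIN 0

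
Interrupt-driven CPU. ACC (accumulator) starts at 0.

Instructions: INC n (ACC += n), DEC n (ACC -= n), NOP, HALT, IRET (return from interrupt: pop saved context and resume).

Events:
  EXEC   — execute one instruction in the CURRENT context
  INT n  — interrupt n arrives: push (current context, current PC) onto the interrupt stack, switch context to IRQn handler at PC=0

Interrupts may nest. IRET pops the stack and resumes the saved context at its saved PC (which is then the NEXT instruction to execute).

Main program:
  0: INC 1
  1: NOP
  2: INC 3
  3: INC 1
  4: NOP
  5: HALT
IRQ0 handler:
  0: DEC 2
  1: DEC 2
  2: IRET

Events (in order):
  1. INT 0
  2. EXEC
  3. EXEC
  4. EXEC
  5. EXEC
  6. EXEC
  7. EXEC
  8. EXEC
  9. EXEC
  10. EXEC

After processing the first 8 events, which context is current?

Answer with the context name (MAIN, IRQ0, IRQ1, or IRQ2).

Answer: MAIN

Derivation:
Event 1 (INT 0): INT 0 arrives: push (MAIN, PC=0), enter IRQ0 at PC=0 (depth now 1)
Event 2 (EXEC): [IRQ0] PC=0: DEC 2 -> ACC=-2
Event 3 (EXEC): [IRQ0] PC=1: DEC 2 -> ACC=-4
Event 4 (EXEC): [IRQ0] PC=2: IRET -> resume MAIN at PC=0 (depth now 0)
Event 5 (EXEC): [MAIN] PC=0: INC 1 -> ACC=-3
Event 6 (EXEC): [MAIN] PC=1: NOP
Event 7 (EXEC): [MAIN] PC=2: INC 3 -> ACC=0
Event 8 (EXEC): [MAIN] PC=3: INC 1 -> ACC=1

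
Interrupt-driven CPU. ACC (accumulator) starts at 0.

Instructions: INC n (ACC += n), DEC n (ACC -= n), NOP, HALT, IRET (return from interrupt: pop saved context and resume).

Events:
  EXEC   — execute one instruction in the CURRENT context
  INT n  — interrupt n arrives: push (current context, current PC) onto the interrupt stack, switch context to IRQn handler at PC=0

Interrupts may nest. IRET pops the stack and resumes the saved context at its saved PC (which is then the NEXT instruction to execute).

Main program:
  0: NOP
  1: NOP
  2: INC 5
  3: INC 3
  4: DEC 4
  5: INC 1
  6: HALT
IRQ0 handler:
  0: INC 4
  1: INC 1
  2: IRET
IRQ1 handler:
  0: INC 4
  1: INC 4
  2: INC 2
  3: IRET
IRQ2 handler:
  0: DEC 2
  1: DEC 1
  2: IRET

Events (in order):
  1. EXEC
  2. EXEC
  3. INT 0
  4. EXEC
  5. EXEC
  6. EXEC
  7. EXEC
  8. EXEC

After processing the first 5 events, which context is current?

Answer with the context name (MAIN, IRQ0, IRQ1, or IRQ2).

Event 1 (EXEC): [MAIN] PC=0: NOP
Event 2 (EXEC): [MAIN] PC=1: NOP
Event 3 (INT 0): INT 0 arrives: push (MAIN, PC=2), enter IRQ0 at PC=0 (depth now 1)
Event 4 (EXEC): [IRQ0] PC=0: INC 4 -> ACC=4
Event 5 (EXEC): [IRQ0] PC=1: INC 1 -> ACC=5

Answer: IRQ0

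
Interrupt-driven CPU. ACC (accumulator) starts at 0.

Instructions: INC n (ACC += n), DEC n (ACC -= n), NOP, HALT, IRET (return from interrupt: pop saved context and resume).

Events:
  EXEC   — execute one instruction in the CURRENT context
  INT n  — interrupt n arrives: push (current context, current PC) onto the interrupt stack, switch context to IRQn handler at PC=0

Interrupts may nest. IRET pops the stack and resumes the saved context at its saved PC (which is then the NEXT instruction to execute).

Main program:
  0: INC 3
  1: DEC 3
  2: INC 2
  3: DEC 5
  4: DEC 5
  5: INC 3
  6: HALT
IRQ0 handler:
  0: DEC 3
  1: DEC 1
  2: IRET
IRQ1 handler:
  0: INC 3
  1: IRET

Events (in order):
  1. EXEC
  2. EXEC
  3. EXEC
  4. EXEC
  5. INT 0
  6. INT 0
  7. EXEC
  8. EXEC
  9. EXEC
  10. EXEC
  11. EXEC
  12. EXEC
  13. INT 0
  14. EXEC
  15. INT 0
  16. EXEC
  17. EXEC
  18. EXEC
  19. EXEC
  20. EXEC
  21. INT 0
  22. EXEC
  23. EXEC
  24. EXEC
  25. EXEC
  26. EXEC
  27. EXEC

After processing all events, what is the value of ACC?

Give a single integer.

Event 1 (EXEC): [MAIN] PC=0: INC 3 -> ACC=3
Event 2 (EXEC): [MAIN] PC=1: DEC 3 -> ACC=0
Event 3 (EXEC): [MAIN] PC=2: INC 2 -> ACC=2
Event 4 (EXEC): [MAIN] PC=3: DEC 5 -> ACC=-3
Event 5 (INT 0): INT 0 arrives: push (MAIN, PC=4), enter IRQ0 at PC=0 (depth now 1)
Event 6 (INT 0): INT 0 arrives: push (IRQ0, PC=0), enter IRQ0 at PC=0 (depth now 2)
Event 7 (EXEC): [IRQ0] PC=0: DEC 3 -> ACC=-6
Event 8 (EXEC): [IRQ0] PC=1: DEC 1 -> ACC=-7
Event 9 (EXEC): [IRQ0] PC=2: IRET -> resume IRQ0 at PC=0 (depth now 1)
Event 10 (EXEC): [IRQ0] PC=0: DEC 3 -> ACC=-10
Event 11 (EXEC): [IRQ0] PC=1: DEC 1 -> ACC=-11
Event 12 (EXEC): [IRQ0] PC=2: IRET -> resume MAIN at PC=4 (depth now 0)
Event 13 (INT 0): INT 0 arrives: push (MAIN, PC=4), enter IRQ0 at PC=0 (depth now 1)
Event 14 (EXEC): [IRQ0] PC=0: DEC 3 -> ACC=-14
Event 15 (INT 0): INT 0 arrives: push (IRQ0, PC=1), enter IRQ0 at PC=0 (depth now 2)
Event 16 (EXEC): [IRQ0] PC=0: DEC 3 -> ACC=-17
Event 17 (EXEC): [IRQ0] PC=1: DEC 1 -> ACC=-18
Event 18 (EXEC): [IRQ0] PC=2: IRET -> resume IRQ0 at PC=1 (depth now 1)
Event 19 (EXEC): [IRQ0] PC=1: DEC 1 -> ACC=-19
Event 20 (EXEC): [IRQ0] PC=2: IRET -> resume MAIN at PC=4 (depth now 0)
Event 21 (INT 0): INT 0 arrives: push (MAIN, PC=4), enter IRQ0 at PC=0 (depth now 1)
Event 22 (EXEC): [IRQ0] PC=0: DEC 3 -> ACC=-22
Event 23 (EXEC): [IRQ0] PC=1: DEC 1 -> ACC=-23
Event 24 (EXEC): [IRQ0] PC=2: IRET -> resume MAIN at PC=4 (depth now 0)
Event 25 (EXEC): [MAIN] PC=4: DEC 5 -> ACC=-28
Event 26 (EXEC): [MAIN] PC=5: INC 3 -> ACC=-25
Event 27 (EXEC): [MAIN] PC=6: HALT

Answer: -25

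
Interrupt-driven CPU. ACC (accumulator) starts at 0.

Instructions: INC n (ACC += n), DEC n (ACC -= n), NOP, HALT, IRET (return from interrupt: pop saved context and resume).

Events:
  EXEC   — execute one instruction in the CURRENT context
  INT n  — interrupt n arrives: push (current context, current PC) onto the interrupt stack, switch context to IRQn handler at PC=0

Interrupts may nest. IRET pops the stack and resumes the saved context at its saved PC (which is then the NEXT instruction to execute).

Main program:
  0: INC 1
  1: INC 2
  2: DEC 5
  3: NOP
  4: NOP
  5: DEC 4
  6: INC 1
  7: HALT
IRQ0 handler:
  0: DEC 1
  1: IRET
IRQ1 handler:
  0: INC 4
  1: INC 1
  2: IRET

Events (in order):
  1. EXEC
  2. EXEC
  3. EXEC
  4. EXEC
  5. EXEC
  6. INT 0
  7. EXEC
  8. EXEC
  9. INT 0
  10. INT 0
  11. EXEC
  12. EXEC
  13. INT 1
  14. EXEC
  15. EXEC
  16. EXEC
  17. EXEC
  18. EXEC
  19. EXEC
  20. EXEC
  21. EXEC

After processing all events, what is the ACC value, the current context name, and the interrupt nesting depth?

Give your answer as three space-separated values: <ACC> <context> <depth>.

Answer: -3 MAIN 0

Derivation:
Event 1 (EXEC): [MAIN] PC=0: INC 1 -> ACC=1
Event 2 (EXEC): [MAIN] PC=1: INC 2 -> ACC=3
Event 3 (EXEC): [MAIN] PC=2: DEC 5 -> ACC=-2
Event 4 (EXEC): [MAIN] PC=3: NOP
Event 5 (EXEC): [MAIN] PC=4: NOP
Event 6 (INT 0): INT 0 arrives: push (MAIN, PC=5), enter IRQ0 at PC=0 (depth now 1)
Event 7 (EXEC): [IRQ0] PC=0: DEC 1 -> ACC=-3
Event 8 (EXEC): [IRQ0] PC=1: IRET -> resume MAIN at PC=5 (depth now 0)
Event 9 (INT 0): INT 0 arrives: push (MAIN, PC=5), enter IRQ0 at PC=0 (depth now 1)
Event 10 (INT 0): INT 0 arrives: push (IRQ0, PC=0), enter IRQ0 at PC=0 (depth now 2)
Event 11 (EXEC): [IRQ0] PC=0: DEC 1 -> ACC=-4
Event 12 (EXEC): [IRQ0] PC=1: IRET -> resume IRQ0 at PC=0 (depth now 1)
Event 13 (INT 1): INT 1 arrives: push (IRQ0, PC=0), enter IRQ1 at PC=0 (depth now 2)
Event 14 (EXEC): [IRQ1] PC=0: INC 4 -> ACC=0
Event 15 (EXEC): [IRQ1] PC=1: INC 1 -> ACC=1
Event 16 (EXEC): [IRQ1] PC=2: IRET -> resume IRQ0 at PC=0 (depth now 1)
Event 17 (EXEC): [IRQ0] PC=0: DEC 1 -> ACC=0
Event 18 (EXEC): [IRQ0] PC=1: IRET -> resume MAIN at PC=5 (depth now 0)
Event 19 (EXEC): [MAIN] PC=5: DEC 4 -> ACC=-4
Event 20 (EXEC): [MAIN] PC=6: INC 1 -> ACC=-3
Event 21 (EXEC): [MAIN] PC=7: HALT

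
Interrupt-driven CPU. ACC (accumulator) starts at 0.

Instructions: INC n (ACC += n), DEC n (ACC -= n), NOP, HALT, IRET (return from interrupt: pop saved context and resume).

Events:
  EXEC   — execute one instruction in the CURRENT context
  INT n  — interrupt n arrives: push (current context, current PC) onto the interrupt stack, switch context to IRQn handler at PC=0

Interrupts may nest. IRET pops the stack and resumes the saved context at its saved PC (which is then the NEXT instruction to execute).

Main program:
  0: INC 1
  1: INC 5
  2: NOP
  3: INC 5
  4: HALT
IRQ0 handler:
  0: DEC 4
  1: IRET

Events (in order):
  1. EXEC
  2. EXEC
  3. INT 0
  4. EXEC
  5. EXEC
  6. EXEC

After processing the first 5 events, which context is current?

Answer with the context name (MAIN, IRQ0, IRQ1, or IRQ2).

Answer: MAIN

Derivation:
Event 1 (EXEC): [MAIN] PC=0: INC 1 -> ACC=1
Event 2 (EXEC): [MAIN] PC=1: INC 5 -> ACC=6
Event 3 (INT 0): INT 0 arrives: push (MAIN, PC=2), enter IRQ0 at PC=0 (depth now 1)
Event 4 (EXEC): [IRQ0] PC=0: DEC 4 -> ACC=2
Event 5 (EXEC): [IRQ0] PC=1: IRET -> resume MAIN at PC=2 (depth now 0)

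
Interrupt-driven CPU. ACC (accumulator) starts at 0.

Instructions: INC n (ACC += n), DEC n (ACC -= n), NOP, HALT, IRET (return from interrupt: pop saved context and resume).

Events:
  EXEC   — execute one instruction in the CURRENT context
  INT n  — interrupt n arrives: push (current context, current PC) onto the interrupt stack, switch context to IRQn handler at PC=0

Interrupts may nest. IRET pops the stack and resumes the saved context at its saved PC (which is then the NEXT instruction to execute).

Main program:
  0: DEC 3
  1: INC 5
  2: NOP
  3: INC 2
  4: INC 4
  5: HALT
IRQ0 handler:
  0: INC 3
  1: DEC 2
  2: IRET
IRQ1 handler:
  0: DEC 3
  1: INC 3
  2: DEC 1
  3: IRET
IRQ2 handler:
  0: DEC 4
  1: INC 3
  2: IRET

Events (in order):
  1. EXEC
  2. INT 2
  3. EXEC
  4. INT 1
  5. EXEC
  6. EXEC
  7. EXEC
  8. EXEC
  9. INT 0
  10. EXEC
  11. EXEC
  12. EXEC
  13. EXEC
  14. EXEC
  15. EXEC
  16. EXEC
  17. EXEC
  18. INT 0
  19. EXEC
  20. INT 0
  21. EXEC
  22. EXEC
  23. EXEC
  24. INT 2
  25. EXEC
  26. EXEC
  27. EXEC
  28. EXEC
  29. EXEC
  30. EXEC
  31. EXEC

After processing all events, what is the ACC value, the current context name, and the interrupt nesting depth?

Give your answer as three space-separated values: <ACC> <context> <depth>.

Answer: 8 MAIN 0

Derivation:
Event 1 (EXEC): [MAIN] PC=0: DEC 3 -> ACC=-3
Event 2 (INT 2): INT 2 arrives: push (MAIN, PC=1), enter IRQ2 at PC=0 (depth now 1)
Event 3 (EXEC): [IRQ2] PC=0: DEC 4 -> ACC=-7
Event 4 (INT 1): INT 1 arrives: push (IRQ2, PC=1), enter IRQ1 at PC=0 (depth now 2)
Event 5 (EXEC): [IRQ1] PC=0: DEC 3 -> ACC=-10
Event 6 (EXEC): [IRQ1] PC=1: INC 3 -> ACC=-7
Event 7 (EXEC): [IRQ1] PC=2: DEC 1 -> ACC=-8
Event 8 (EXEC): [IRQ1] PC=3: IRET -> resume IRQ2 at PC=1 (depth now 1)
Event 9 (INT 0): INT 0 arrives: push (IRQ2, PC=1), enter IRQ0 at PC=0 (depth now 2)
Event 10 (EXEC): [IRQ0] PC=0: INC 3 -> ACC=-5
Event 11 (EXEC): [IRQ0] PC=1: DEC 2 -> ACC=-7
Event 12 (EXEC): [IRQ0] PC=2: IRET -> resume IRQ2 at PC=1 (depth now 1)
Event 13 (EXEC): [IRQ2] PC=1: INC 3 -> ACC=-4
Event 14 (EXEC): [IRQ2] PC=2: IRET -> resume MAIN at PC=1 (depth now 0)
Event 15 (EXEC): [MAIN] PC=1: INC 5 -> ACC=1
Event 16 (EXEC): [MAIN] PC=2: NOP
Event 17 (EXEC): [MAIN] PC=3: INC 2 -> ACC=3
Event 18 (INT 0): INT 0 arrives: push (MAIN, PC=4), enter IRQ0 at PC=0 (depth now 1)
Event 19 (EXEC): [IRQ0] PC=0: INC 3 -> ACC=6
Event 20 (INT 0): INT 0 arrives: push (IRQ0, PC=1), enter IRQ0 at PC=0 (depth now 2)
Event 21 (EXEC): [IRQ0] PC=0: INC 3 -> ACC=9
Event 22 (EXEC): [IRQ0] PC=1: DEC 2 -> ACC=7
Event 23 (EXEC): [IRQ0] PC=2: IRET -> resume IRQ0 at PC=1 (depth now 1)
Event 24 (INT 2): INT 2 arrives: push (IRQ0, PC=1), enter IRQ2 at PC=0 (depth now 2)
Event 25 (EXEC): [IRQ2] PC=0: DEC 4 -> ACC=3
Event 26 (EXEC): [IRQ2] PC=1: INC 3 -> ACC=6
Event 27 (EXEC): [IRQ2] PC=2: IRET -> resume IRQ0 at PC=1 (depth now 1)
Event 28 (EXEC): [IRQ0] PC=1: DEC 2 -> ACC=4
Event 29 (EXEC): [IRQ0] PC=2: IRET -> resume MAIN at PC=4 (depth now 0)
Event 30 (EXEC): [MAIN] PC=4: INC 4 -> ACC=8
Event 31 (EXEC): [MAIN] PC=5: HALT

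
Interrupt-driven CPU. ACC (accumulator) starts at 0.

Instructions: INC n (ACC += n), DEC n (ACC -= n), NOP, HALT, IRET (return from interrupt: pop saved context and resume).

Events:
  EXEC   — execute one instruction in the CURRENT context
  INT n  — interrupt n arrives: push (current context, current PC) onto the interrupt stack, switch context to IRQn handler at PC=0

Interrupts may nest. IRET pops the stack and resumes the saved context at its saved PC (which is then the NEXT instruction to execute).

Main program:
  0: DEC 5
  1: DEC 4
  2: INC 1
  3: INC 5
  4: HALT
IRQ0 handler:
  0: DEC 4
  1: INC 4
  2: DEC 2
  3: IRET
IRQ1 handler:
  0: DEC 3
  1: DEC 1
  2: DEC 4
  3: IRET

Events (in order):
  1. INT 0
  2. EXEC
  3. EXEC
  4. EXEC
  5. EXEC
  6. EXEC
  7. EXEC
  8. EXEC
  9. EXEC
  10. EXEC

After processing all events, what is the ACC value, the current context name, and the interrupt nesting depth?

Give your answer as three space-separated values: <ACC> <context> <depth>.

Answer: -5 MAIN 0

Derivation:
Event 1 (INT 0): INT 0 arrives: push (MAIN, PC=0), enter IRQ0 at PC=0 (depth now 1)
Event 2 (EXEC): [IRQ0] PC=0: DEC 4 -> ACC=-4
Event 3 (EXEC): [IRQ0] PC=1: INC 4 -> ACC=0
Event 4 (EXEC): [IRQ0] PC=2: DEC 2 -> ACC=-2
Event 5 (EXEC): [IRQ0] PC=3: IRET -> resume MAIN at PC=0 (depth now 0)
Event 6 (EXEC): [MAIN] PC=0: DEC 5 -> ACC=-7
Event 7 (EXEC): [MAIN] PC=1: DEC 4 -> ACC=-11
Event 8 (EXEC): [MAIN] PC=2: INC 1 -> ACC=-10
Event 9 (EXEC): [MAIN] PC=3: INC 5 -> ACC=-5
Event 10 (EXEC): [MAIN] PC=4: HALT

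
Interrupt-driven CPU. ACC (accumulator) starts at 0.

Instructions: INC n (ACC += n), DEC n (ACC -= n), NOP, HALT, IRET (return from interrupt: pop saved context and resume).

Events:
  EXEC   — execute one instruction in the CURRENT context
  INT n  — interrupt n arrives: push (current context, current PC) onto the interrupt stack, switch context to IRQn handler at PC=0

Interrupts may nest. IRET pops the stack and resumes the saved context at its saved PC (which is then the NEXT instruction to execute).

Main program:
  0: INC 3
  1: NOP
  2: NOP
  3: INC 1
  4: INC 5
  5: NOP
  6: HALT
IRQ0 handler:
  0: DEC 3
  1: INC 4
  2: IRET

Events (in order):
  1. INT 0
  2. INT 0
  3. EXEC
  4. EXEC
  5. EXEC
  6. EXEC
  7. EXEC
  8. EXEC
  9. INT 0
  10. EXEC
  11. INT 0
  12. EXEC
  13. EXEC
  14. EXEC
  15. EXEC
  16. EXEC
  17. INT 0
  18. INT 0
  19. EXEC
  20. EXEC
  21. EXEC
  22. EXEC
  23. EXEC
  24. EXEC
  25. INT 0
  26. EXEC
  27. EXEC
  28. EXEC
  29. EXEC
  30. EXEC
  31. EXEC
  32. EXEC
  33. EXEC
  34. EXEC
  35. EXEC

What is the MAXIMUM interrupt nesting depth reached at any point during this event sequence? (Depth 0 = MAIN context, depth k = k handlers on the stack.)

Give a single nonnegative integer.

Answer: 2

Derivation:
Event 1 (INT 0): INT 0 arrives: push (MAIN, PC=0), enter IRQ0 at PC=0 (depth now 1) [depth=1]
Event 2 (INT 0): INT 0 arrives: push (IRQ0, PC=0), enter IRQ0 at PC=0 (depth now 2) [depth=2]
Event 3 (EXEC): [IRQ0] PC=0: DEC 3 -> ACC=-3 [depth=2]
Event 4 (EXEC): [IRQ0] PC=1: INC 4 -> ACC=1 [depth=2]
Event 5 (EXEC): [IRQ0] PC=2: IRET -> resume IRQ0 at PC=0 (depth now 1) [depth=1]
Event 6 (EXEC): [IRQ0] PC=0: DEC 3 -> ACC=-2 [depth=1]
Event 7 (EXEC): [IRQ0] PC=1: INC 4 -> ACC=2 [depth=1]
Event 8 (EXEC): [IRQ0] PC=2: IRET -> resume MAIN at PC=0 (depth now 0) [depth=0]
Event 9 (INT 0): INT 0 arrives: push (MAIN, PC=0), enter IRQ0 at PC=0 (depth now 1) [depth=1]
Event 10 (EXEC): [IRQ0] PC=0: DEC 3 -> ACC=-1 [depth=1]
Event 11 (INT 0): INT 0 arrives: push (IRQ0, PC=1), enter IRQ0 at PC=0 (depth now 2) [depth=2]
Event 12 (EXEC): [IRQ0] PC=0: DEC 3 -> ACC=-4 [depth=2]
Event 13 (EXEC): [IRQ0] PC=1: INC 4 -> ACC=0 [depth=2]
Event 14 (EXEC): [IRQ0] PC=2: IRET -> resume IRQ0 at PC=1 (depth now 1) [depth=1]
Event 15 (EXEC): [IRQ0] PC=1: INC 4 -> ACC=4 [depth=1]
Event 16 (EXEC): [IRQ0] PC=2: IRET -> resume MAIN at PC=0 (depth now 0) [depth=0]
Event 17 (INT 0): INT 0 arrives: push (MAIN, PC=0), enter IRQ0 at PC=0 (depth now 1) [depth=1]
Event 18 (INT 0): INT 0 arrives: push (IRQ0, PC=0), enter IRQ0 at PC=0 (depth now 2) [depth=2]
Event 19 (EXEC): [IRQ0] PC=0: DEC 3 -> ACC=1 [depth=2]
Event 20 (EXEC): [IRQ0] PC=1: INC 4 -> ACC=5 [depth=2]
Event 21 (EXEC): [IRQ0] PC=2: IRET -> resume IRQ0 at PC=0 (depth now 1) [depth=1]
Event 22 (EXEC): [IRQ0] PC=0: DEC 3 -> ACC=2 [depth=1]
Event 23 (EXEC): [IRQ0] PC=1: INC 4 -> ACC=6 [depth=1]
Event 24 (EXEC): [IRQ0] PC=2: IRET -> resume MAIN at PC=0 (depth now 0) [depth=0]
Event 25 (INT 0): INT 0 arrives: push (MAIN, PC=0), enter IRQ0 at PC=0 (depth now 1) [depth=1]
Event 26 (EXEC): [IRQ0] PC=0: DEC 3 -> ACC=3 [depth=1]
Event 27 (EXEC): [IRQ0] PC=1: INC 4 -> ACC=7 [depth=1]
Event 28 (EXEC): [IRQ0] PC=2: IRET -> resume MAIN at PC=0 (depth now 0) [depth=0]
Event 29 (EXEC): [MAIN] PC=0: INC 3 -> ACC=10 [depth=0]
Event 30 (EXEC): [MAIN] PC=1: NOP [depth=0]
Event 31 (EXEC): [MAIN] PC=2: NOP [depth=0]
Event 32 (EXEC): [MAIN] PC=3: INC 1 -> ACC=11 [depth=0]
Event 33 (EXEC): [MAIN] PC=4: INC 5 -> ACC=16 [depth=0]
Event 34 (EXEC): [MAIN] PC=5: NOP [depth=0]
Event 35 (EXEC): [MAIN] PC=6: HALT [depth=0]
Max depth observed: 2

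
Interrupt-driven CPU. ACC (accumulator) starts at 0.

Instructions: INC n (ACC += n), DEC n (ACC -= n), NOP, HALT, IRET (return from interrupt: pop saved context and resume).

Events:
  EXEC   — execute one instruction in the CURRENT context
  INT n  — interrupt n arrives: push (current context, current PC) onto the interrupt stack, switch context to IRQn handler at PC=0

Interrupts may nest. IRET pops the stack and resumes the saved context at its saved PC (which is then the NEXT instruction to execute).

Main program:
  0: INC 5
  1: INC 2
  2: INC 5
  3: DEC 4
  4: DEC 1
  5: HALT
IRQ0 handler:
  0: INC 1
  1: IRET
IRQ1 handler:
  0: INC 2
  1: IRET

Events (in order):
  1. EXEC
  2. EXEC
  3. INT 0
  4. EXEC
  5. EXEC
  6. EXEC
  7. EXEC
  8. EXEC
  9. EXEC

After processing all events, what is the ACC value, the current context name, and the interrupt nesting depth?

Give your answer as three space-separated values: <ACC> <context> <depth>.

Event 1 (EXEC): [MAIN] PC=0: INC 5 -> ACC=5
Event 2 (EXEC): [MAIN] PC=1: INC 2 -> ACC=7
Event 3 (INT 0): INT 0 arrives: push (MAIN, PC=2), enter IRQ0 at PC=0 (depth now 1)
Event 4 (EXEC): [IRQ0] PC=0: INC 1 -> ACC=8
Event 5 (EXEC): [IRQ0] PC=1: IRET -> resume MAIN at PC=2 (depth now 0)
Event 6 (EXEC): [MAIN] PC=2: INC 5 -> ACC=13
Event 7 (EXEC): [MAIN] PC=3: DEC 4 -> ACC=9
Event 8 (EXEC): [MAIN] PC=4: DEC 1 -> ACC=8
Event 9 (EXEC): [MAIN] PC=5: HALT

Answer: 8 MAIN 0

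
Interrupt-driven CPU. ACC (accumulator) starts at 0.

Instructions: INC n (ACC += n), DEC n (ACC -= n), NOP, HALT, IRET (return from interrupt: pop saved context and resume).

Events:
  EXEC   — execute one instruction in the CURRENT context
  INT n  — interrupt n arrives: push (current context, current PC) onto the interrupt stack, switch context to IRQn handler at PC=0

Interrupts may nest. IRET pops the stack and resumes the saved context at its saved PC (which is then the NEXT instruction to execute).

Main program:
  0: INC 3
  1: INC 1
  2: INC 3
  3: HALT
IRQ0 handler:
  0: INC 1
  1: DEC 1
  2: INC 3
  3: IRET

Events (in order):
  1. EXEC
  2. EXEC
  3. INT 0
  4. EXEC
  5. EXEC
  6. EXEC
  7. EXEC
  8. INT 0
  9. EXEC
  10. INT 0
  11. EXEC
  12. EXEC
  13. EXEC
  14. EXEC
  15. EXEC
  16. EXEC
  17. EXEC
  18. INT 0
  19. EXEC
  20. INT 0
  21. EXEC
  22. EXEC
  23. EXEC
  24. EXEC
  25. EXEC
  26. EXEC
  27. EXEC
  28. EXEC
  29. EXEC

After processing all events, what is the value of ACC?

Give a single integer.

Event 1 (EXEC): [MAIN] PC=0: INC 3 -> ACC=3
Event 2 (EXEC): [MAIN] PC=1: INC 1 -> ACC=4
Event 3 (INT 0): INT 0 arrives: push (MAIN, PC=2), enter IRQ0 at PC=0 (depth now 1)
Event 4 (EXEC): [IRQ0] PC=0: INC 1 -> ACC=5
Event 5 (EXEC): [IRQ0] PC=1: DEC 1 -> ACC=4
Event 6 (EXEC): [IRQ0] PC=2: INC 3 -> ACC=7
Event 7 (EXEC): [IRQ0] PC=3: IRET -> resume MAIN at PC=2 (depth now 0)
Event 8 (INT 0): INT 0 arrives: push (MAIN, PC=2), enter IRQ0 at PC=0 (depth now 1)
Event 9 (EXEC): [IRQ0] PC=0: INC 1 -> ACC=8
Event 10 (INT 0): INT 0 arrives: push (IRQ0, PC=1), enter IRQ0 at PC=0 (depth now 2)
Event 11 (EXEC): [IRQ0] PC=0: INC 1 -> ACC=9
Event 12 (EXEC): [IRQ0] PC=1: DEC 1 -> ACC=8
Event 13 (EXEC): [IRQ0] PC=2: INC 3 -> ACC=11
Event 14 (EXEC): [IRQ0] PC=3: IRET -> resume IRQ0 at PC=1 (depth now 1)
Event 15 (EXEC): [IRQ0] PC=1: DEC 1 -> ACC=10
Event 16 (EXEC): [IRQ0] PC=2: INC 3 -> ACC=13
Event 17 (EXEC): [IRQ0] PC=3: IRET -> resume MAIN at PC=2 (depth now 0)
Event 18 (INT 0): INT 0 arrives: push (MAIN, PC=2), enter IRQ0 at PC=0 (depth now 1)
Event 19 (EXEC): [IRQ0] PC=0: INC 1 -> ACC=14
Event 20 (INT 0): INT 0 arrives: push (IRQ0, PC=1), enter IRQ0 at PC=0 (depth now 2)
Event 21 (EXEC): [IRQ0] PC=0: INC 1 -> ACC=15
Event 22 (EXEC): [IRQ0] PC=1: DEC 1 -> ACC=14
Event 23 (EXEC): [IRQ0] PC=2: INC 3 -> ACC=17
Event 24 (EXEC): [IRQ0] PC=3: IRET -> resume IRQ0 at PC=1 (depth now 1)
Event 25 (EXEC): [IRQ0] PC=1: DEC 1 -> ACC=16
Event 26 (EXEC): [IRQ0] PC=2: INC 3 -> ACC=19
Event 27 (EXEC): [IRQ0] PC=3: IRET -> resume MAIN at PC=2 (depth now 0)
Event 28 (EXEC): [MAIN] PC=2: INC 3 -> ACC=22
Event 29 (EXEC): [MAIN] PC=3: HALT

Answer: 22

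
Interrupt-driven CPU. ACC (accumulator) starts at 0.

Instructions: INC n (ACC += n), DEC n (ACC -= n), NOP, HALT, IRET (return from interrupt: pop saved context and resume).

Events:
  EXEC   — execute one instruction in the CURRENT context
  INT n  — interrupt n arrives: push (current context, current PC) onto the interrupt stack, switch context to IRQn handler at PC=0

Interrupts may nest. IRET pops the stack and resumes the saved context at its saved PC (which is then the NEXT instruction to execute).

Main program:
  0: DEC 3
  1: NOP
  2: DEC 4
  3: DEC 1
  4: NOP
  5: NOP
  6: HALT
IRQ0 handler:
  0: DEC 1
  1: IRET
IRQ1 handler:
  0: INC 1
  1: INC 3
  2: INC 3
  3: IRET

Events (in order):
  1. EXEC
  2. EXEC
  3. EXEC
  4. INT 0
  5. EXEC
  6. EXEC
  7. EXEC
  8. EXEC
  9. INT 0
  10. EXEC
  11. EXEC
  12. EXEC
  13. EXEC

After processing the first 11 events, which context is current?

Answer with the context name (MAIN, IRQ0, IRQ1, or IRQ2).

Answer: MAIN

Derivation:
Event 1 (EXEC): [MAIN] PC=0: DEC 3 -> ACC=-3
Event 2 (EXEC): [MAIN] PC=1: NOP
Event 3 (EXEC): [MAIN] PC=2: DEC 4 -> ACC=-7
Event 4 (INT 0): INT 0 arrives: push (MAIN, PC=3), enter IRQ0 at PC=0 (depth now 1)
Event 5 (EXEC): [IRQ0] PC=0: DEC 1 -> ACC=-8
Event 6 (EXEC): [IRQ0] PC=1: IRET -> resume MAIN at PC=3 (depth now 0)
Event 7 (EXEC): [MAIN] PC=3: DEC 1 -> ACC=-9
Event 8 (EXEC): [MAIN] PC=4: NOP
Event 9 (INT 0): INT 0 arrives: push (MAIN, PC=5), enter IRQ0 at PC=0 (depth now 1)
Event 10 (EXEC): [IRQ0] PC=0: DEC 1 -> ACC=-10
Event 11 (EXEC): [IRQ0] PC=1: IRET -> resume MAIN at PC=5 (depth now 0)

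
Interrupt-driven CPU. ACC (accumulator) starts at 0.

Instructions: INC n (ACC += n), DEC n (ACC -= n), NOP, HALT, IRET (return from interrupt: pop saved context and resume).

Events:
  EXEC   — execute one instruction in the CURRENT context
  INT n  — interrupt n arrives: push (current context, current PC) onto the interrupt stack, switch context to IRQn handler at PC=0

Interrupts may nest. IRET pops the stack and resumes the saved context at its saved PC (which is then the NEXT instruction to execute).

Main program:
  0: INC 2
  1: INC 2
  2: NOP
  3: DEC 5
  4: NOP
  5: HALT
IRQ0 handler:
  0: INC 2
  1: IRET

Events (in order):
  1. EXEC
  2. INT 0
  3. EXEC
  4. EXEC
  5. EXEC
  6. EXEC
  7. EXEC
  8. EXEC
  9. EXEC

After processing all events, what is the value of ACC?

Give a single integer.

Answer: 1

Derivation:
Event 1 (EXEC): [MAIN] PC=0: INC 2 -> ACC=2
Event 2 (INT 0): INT 0 arrives: push (MAIN, PC=1), enter IRQ0 at PC=0 (depth now 1)
Event 3 (EXEC): [IRQ0] PC=0: INC 2 -> ACC=4
Event 4 (EXEC): [IRQ0] PC=1: IRET -> resume MAIN at PC=1 (depth now 0)
Event 5 (EXEC): [MAIN] PC=1: INC 2 -> ACC=6
Event 6 (EXEC): [MAIN] PC=2: NOP
Event 7 (EXEC): [MAIN] PC=3: DEC 5 -> ACC=1
Event 8 (EXEC): [MAIN] PC=4: NOP
Event 9 (EXEC): [MAIN] PC=5: HALT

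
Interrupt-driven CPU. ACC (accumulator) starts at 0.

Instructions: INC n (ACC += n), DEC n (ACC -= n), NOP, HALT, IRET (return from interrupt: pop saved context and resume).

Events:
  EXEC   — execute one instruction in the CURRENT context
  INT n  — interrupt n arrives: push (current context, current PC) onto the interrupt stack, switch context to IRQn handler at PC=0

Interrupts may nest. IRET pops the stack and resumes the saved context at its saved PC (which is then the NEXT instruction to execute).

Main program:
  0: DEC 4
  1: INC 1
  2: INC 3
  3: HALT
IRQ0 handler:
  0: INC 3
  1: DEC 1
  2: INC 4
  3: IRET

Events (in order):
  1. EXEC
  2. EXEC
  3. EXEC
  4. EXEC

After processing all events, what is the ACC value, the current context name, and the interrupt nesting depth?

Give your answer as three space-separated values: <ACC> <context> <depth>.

Event 1 (EXEC): [MAIN] PC=0: DEC 4 -> ACC=-4
Event 2 (EXEC): [MAIN] PC=1: INC 1 -> ACC=-3
Event 3 (EXEC): [MAIN] PC=2: INC 3 -> ACC=0
Event 4 (EXEC): [MAIN] PC=3: HALT

Answer: 0 MAIN 0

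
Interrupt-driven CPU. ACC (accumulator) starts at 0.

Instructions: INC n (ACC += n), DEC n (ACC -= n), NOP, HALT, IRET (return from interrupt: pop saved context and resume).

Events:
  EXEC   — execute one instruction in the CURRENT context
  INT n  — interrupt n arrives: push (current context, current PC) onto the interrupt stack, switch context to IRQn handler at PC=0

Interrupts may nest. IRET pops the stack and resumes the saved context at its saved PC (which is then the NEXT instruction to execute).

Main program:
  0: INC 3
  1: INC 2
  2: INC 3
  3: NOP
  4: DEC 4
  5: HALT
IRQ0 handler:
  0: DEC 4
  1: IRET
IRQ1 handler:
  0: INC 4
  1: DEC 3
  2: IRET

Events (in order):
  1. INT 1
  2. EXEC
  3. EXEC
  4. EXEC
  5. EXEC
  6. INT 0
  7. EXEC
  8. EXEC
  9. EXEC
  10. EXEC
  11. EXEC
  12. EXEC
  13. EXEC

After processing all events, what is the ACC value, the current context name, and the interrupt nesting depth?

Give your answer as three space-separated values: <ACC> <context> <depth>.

Event 1 (INT 1): INT 1 arrives: push (MAIN, PC=0), enter IRQ1 at PC=0 (depth now 1)
Event 2 (EXEC): [IRQ1] PC=0: INC 4 -> ACC=4
Event 3 (EXEC): [IRQ1] PC=1: DEC 3 -> ACC=1
Event 4 (EXEC): [IRQ1] PC=2: IRET -> resume MAIN at PC=0 (depth now 0)
Event 5 (EXEC): [MAIN] PC=0: INC 3 -> ACC=4
Event 6 (INT 0): INT 0 arrives: push (MAIN, PC=1), enter IRQ0 at PC=0 (depth now 1)
Event 7 (EXEC): [IRQ0] PC=0: DEC 4 -> ACC=0
Event 8 (EXEC): [IRQ0] PC=1: IRET -> resume MAIN at PC=1 (depth now 0)
Event 9 (EXEC): [MAIN] PC=1: INC 2 -> ACC=2
Event 10 (EXEC): [MAIN] PC=2: INC 3 -> ACC=5
Event 11 (EXEC): [MAIN] PC=3: NOP
Event 12 (EXEC): [MAIN] PC=4: DEC 4 -> ACC=1
Event 13 (EXEC): [MAIN] PC=5: HALT

Answer: 1 MAIN 0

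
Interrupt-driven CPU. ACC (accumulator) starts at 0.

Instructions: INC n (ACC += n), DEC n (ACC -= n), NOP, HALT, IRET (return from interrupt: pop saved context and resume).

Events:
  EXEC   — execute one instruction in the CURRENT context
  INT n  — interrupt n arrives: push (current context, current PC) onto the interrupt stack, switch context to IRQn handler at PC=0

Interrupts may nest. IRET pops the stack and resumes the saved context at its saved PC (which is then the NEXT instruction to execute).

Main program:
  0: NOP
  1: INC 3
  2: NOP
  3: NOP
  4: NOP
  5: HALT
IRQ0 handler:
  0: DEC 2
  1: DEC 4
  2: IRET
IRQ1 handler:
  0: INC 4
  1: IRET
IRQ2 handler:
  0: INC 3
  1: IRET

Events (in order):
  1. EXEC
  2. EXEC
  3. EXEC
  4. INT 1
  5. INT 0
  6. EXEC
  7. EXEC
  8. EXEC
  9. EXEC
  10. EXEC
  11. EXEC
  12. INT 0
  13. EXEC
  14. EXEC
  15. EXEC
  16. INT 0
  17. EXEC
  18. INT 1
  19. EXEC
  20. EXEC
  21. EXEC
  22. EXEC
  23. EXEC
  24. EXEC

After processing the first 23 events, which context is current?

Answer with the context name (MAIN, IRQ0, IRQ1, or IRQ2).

Answer: MAIN

Derivation:
Event 1 (EXEC): [MAIN] PC=0: NOP
Event 2 (EXEC): [MAIN] PC=1: INC 3 -> ACC=3
Event 3 (EXEC): [MAIN] PC=2: NOP
Event 4 (INT 1): INT 1 arrives: push (MAIN, PC=3), enter IRQ1 at PC=0 (depth now 1)
Event 5 (INT 0): INT 0 arrives: push (IRQ1, PC=0), enter IRQ0 at PC=0 (depth now 2)
Event 6 (EXEC): [IRQ0] PC=0: DEC 2 -> ACC=1
Event 7 (EXEC): [IRQ0] PC=1: DEC 4 -> ACC=-3
Event 8 (EXEC): [IRQ0] PC=2: IRET -> resume IRQ1 at PC=0 (depth now 1)
Event 9 (EXEC): [IRQ1] PC=0: INC 4 -> ACC=1
Event 10 (EXEC): [IRQ1] PC=1: IRET -> resume MAIN at PC=3 (depth now 0)
Event 11 (EXEC): [MAIN] PC=3: NOP
Event 12 (INT 0): INT 0 arrives: push (MAIN, PC=4), enter IRQ0 at PC=0 (depth now 1)
Event 13 (EXEC): [IRQ0] PC=0: DEC 2 -> ACC=-1
Event 14 (EXEC): [IRQ0] PC=1: DEC 4 -> ACC=-5
Event 15 (EXEC): [IRQ0] PC=2: IRET -> resume MAIN at PC=4 (depth now 0)
Event 16 (INT 0): INT 0 arrives: push (MAIN, PC=4), enter IRQ0 at PC=0 (depth now 1)
Event 17 (EXEC): [IRQ0] PC=0: DEC 2 -> ACC=-7
Event 18 (INT 1): INT 1 arrives: push (IRQ0, PC=1), enter IRQ1 at PC=0 (depth now 2)
Event 19 (EXEC): [IRQ1] PC=0: INC 4 -> ACC=-3
Event 20 (EXEC): [IRQ1] PC=1: IRET -> resume IRQ0 at PC=1 (depth now 1)
Event 21 (EXEC): [IRQ0] PC=1: DEC 4 -> ACC=-7
Event 22 (EXEC): [IRQ0] PC=2: IRET -> resume MAIN at PC=4 (depth now 0)
Event 23 (EXEC): [MAIN] PC=4: NOP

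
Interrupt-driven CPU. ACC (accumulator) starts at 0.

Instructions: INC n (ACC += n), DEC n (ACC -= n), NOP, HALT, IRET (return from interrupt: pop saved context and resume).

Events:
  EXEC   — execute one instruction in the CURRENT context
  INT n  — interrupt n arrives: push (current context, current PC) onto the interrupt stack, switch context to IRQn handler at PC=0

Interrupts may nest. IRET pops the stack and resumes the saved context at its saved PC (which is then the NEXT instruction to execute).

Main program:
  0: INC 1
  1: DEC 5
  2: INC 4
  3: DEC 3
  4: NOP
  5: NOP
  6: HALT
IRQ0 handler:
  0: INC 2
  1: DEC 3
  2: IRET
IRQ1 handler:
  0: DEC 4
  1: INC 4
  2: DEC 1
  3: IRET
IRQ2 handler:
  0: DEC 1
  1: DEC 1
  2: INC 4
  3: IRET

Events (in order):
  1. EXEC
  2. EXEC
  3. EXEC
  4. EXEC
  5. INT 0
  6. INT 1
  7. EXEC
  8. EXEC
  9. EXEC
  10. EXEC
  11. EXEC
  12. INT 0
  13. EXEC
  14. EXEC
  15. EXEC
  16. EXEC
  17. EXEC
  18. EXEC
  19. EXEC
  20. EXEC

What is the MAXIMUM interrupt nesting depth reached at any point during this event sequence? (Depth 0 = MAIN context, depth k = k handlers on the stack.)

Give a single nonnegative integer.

Event 1 (EXEC): [MAIN] PC=0: INC 1 -> ACC=1 [depth=0]
Event 2 (EXEC): [MAIN] PC=1: DEC 5 -> ACC=-4 [depth=0]
Event 3 (EXEC): [MAIN] PC=2: INC 4 -> ACC=0 [depth=0]
Event 4 (EXEC): [MAIN] PC=3: DEC 3 -> ACC=-3 [depth=0]
Event 5 (INT 0): INT 0 arrives: push (MAIN, PC=4), enter IRQ0 at PC=0 (depth now 1) [depth=1]
Event 6 (INT 1): INT 1 arrives: push (IRQ0, PC=0), enter IRQ1 at PC=0 (depth now 2) [depth=2]
Event 7 (EXEC): [IRQ1] PC=0: DEC 4 -> ACC=-7 [depth=2]
Event 8 (EXEC): [IRQ1] PC=1: INC 4 -> ACC=-3 [depth=2]
Event 9 (EXEC): [IRQ1] PC=2: DEC 1 -> ACC=-4 [depth=2]
Event 10 (EXEC): [IRQ1] PC=3: IRET -> resume IRQ0 at PC=0 (depth now 1) [depth=1]
Event 11 (EXEC): [IRQ0] PC=0: INC 2 -> ACC=-2 [depth=1]
Event 12 (INT 0): INT 0 arrives: push (IRQ0, PC=1), enter IRQ0 at PC=0 (depth now 2) [depth=2]
Event 13 (EXEC): [IRQ0] PC=0: INC 2 -> ACC=0 [depth=2]
Event 14 (EXEC): [IRQ0] PC=1: DEC 3 -> ACC=-3 [depth=2]
Event 15 (EXEC): [IRQ0] PC=2: IRET -> resume IRQ0 at PC=1 (depth now 1) [depth=1]
Event 16 (EXEC): [IRQ0] PC=1: DEC 3 -> ACC=-6 [depth=1]
Event 17 (EXEC): [IRQ0] PC=2: IRET -> resume MAIN at PC=4 (depth now 0) [depth=0]
Event 18 (EXEC): [MAIN] PC=4: NOP [depth=0]
Event 19 (EXEC): [MAIN] PC=5: NOP [depth=0]
Event 20 (EXEC): [MAIN] PC=6: HALT [depth=0]
Max depth observed: 2

Answer: 2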